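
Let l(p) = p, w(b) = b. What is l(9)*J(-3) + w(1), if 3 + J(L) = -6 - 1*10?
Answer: -170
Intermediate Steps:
J(L) = -19 (J(L) = -3 + (-6 - 1*10) = -3 + (-6 - 10) = -3 - 16 = -19)
l(9)*J(-3) + w(1) = 9*(-19) + 1 = -171 + 1 = -170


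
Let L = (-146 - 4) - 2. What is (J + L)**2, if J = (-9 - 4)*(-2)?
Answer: 15876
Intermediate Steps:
L = -152 (L = -150 - 2 = -152)
J = 26 (J = -13*(-2) = 26)
(J + L)**2 = (26 - 152)**2 = (-126)**2 = 15876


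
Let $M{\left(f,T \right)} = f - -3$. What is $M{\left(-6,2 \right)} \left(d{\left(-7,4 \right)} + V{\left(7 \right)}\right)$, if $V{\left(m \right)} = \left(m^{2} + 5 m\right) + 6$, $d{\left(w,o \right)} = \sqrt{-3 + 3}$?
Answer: $-270$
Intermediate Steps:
$d{\left(w,o \right)} = 0$ ($d{\left(w,o \right)} = \sqrt{0} = 0$)
$V{\left(m \right)} = 6 + m^{2} + 5 m$
$M{\left(f,T \right)} = 3 + f$ ($M{\left(f,T \right)} = f + 3 = 3 + f$)
$M{\left(-6,2 \right)} \left(d{\left(-7,4 \right)} + V{\left(7 \right)}\right) = \left(3 - 6\right) \left(0 + \left(6 + 7^{2} + 5 \cdot 7\right)\right) = - 3 \left(0 + \left(6 + 49 + 35\right)\right) = - 3 \left(0 + 90\right) = \left(-3\right) 90 = -270$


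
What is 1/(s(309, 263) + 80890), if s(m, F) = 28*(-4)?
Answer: 1/80778 ≈ 1.2380e-5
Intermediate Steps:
s(m, F) = -112
1/(s(309, 263) + 80890) = 1/(-112 + 80890) = 1/80778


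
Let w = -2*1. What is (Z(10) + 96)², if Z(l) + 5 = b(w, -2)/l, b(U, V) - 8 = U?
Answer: 209764/25 ≈ 8390.6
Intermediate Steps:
w = -2
b(U, V) = 8 + U
Z(l) = -5 + 6/l (Z(l) = -5 + (8 - 2)/l = -5 + 6/l)
(Z(10) + 96)² = ((-5 + 6/10) + 96)² = ((-5 + 6*(⅒)) + 96)² = ((-5 + ⅗) + 96)² = (-22/5 + 96)² = (458/5)² = 209764/25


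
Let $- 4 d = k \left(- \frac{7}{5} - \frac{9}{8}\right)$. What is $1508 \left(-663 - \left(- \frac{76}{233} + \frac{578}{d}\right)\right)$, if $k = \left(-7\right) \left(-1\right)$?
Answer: $- \frac{197111827588}{164731} \approx -1.1966 \cdot 10^{6}$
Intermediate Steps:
$k = 7$
$d = \frac{707}{160}$ ($d = - \frac{7 \left(- \frac{7}{5} - \frac{9}{8}\right)}{4} = - \frac{7 \left(- \frac{101}{40}\right)}{4} = \left(- \frac{1}{4}\right) \left(- \frac{707}{40}\right) = \frac{707}{160} \approx 4.4187$)
$1508 \left(-663 - \left(- \frac{76}{233} + \frac{578}{d}\right)\right) = 1508 \left(-663 - \left(- \frac{76}{233} + \frac{92480}{707}\right)\right) = 1508 \left(-663 - \frac{21494108}{164731}\right) = 1508 \left(- \frac{130710761}{164731}\right) = - \frac{197111827588}{164731}$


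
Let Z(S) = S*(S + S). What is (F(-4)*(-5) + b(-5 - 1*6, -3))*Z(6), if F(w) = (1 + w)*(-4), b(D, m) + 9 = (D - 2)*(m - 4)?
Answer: 1584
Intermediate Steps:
b(D, m) = -9 + (-4 + m)*(-2 + D) (b(D, m) = -9 + (D - 2)*(m - 4) = -9 + (-2 + D)*(-4 + m) = -9 + (-4 + m)*(-2 + D))
Z(S) = 2*S² (Z(S) = S*(2*S) = 2*S²)
F(w) = -4 - 4*w
(F(-4)*(-5) + b(-5 - 1*6, -3))*Z(6) = ((-4 - 4*(-4))*(-5) + (-1 - 4*(-5 - 1*6) - 2*(-3) + (-5 - 1*6)*(-3)))*(2*6²) = ((-4 + 16)*(-5) + (-1 - 4*(-5 - 6) + 6 + (-5 - 6)*(-3)))*(2*36) = (12*(-5) + (-1 - 4*(-11) + 6 - 11*(-3)))*72 = (-60 + (-1 + 44 + 6 + 33))*72 = (-60 + 82)*72 = 22*72 = 1584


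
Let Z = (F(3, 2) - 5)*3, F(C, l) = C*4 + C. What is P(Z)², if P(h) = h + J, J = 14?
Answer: 1936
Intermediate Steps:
F(C, l) = 5*C (F(C, l) = 4*C + C = 5*C)
Z = 30 (Z = (5*3 - 5)*3 = (15 - 5)*3 = 10*3 = 30)
P(h) = 14 + h (P(h) = h + 14 = 14 + h)
P(Z)² = (14 + 30)² = 44² = 1936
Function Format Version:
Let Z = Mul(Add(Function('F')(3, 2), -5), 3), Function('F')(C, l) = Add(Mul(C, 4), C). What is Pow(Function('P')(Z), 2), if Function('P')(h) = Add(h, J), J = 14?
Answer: 1936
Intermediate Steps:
Function('F')(C, l) = Mul(5, C) (Function('F')(C, l) = Add(Mul(4, C), C) = Mul(5, C))
Z = 30 (Z = Mul(Add(Mul(5, 3), -5), 3) = Mul(Add(15, -5), 3) = Mul(10, 3) = 30)
Function('P')(h) = Add(14, h) (Function('P')(h) = Add(h, 14) = Add(14, h))
Pow(Function('P')(Z), 2) = Pow(Add(14, 30), 2) = Pow(44, 2) = 1936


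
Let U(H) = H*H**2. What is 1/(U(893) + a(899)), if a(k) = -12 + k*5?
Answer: 1/712126440 ≈ 1.4042e-9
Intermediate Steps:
U(H) = H**3
a(k) = -12 + 5*k
1/(U(893) + a(899)) = 1/(893**3 + (-12 + 5*899)) = 1/(712121957 + (-12 + 4495)) = 1/(712121957 + 4483) = 1/712126440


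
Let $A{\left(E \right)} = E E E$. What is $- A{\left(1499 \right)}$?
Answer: $-3368254499$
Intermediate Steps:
$A{\left(E \right)} = E^{3}$ ($A{\left(E \right)} = E^{2} E = E^{3}$)
$- A{\left(1499 \right)} = - 1499^{3} = \left(-1\right) 3368254499 = -3368254499$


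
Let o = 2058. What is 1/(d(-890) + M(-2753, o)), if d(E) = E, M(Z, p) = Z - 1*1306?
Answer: -1/4949 ≈ -0.00020206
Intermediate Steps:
M(Z, p) = -1306 + Z (M(Z, p) = Z - 1306 = -1306 + Z)
1/(d(-890) + M(-2753, o)) = 1/(-890 + (-1306 - 2753)) = 1/(-890 - 4059) = 1/(-4949) = -1/4949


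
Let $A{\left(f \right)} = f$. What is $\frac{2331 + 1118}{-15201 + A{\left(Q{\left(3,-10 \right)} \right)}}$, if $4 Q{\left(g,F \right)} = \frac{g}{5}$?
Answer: $- \frac{68980}{304017} \approx -0.2269$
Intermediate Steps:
$Q{\left(g,F \right)} = \frac{g}{20}$ ($Q{\left(g,F \right)} = \frac{g \frac{1}{5}}{4} = \frac{\frac{1}{5} g}{4} = \frac{g}{20}$)
$\frac{2331 + 1118}{-15201 + A{\left(Q{\left(3,-10 \right)} \right)}} = \frac{2331 + 1118}{-15201 + \frac{1}{20} \cdot 3} = \frac{3449}{-15201 + \frac{3}{20}} = \frac{3449}{- \frac{304017}{20}} = 3449 \left(- \frac{20}{304017}\right) = - \frac{68980}{304017}$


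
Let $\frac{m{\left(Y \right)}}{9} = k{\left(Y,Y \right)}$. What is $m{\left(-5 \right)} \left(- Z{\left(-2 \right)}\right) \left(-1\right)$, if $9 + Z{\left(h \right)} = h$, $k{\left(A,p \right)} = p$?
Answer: $495$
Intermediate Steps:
$Z{\left(h \right)} = -9 + h$
$m{\left(Y \right)} = 9 Y$
$m{\left(-5 \right)} \left(- Z{\left(-2 \right)}\right) \left(-1\right) = 9 \left(-5\right) \left(- (-9 - 2)\right) \left(-1\right) = - 45 \left(\left(-1\right) \left(-11\right)\right) \left(-1\right) = \left(-45\right) 11 \left(-1\right) = \left(-495\right) \left(-1\right) = 495$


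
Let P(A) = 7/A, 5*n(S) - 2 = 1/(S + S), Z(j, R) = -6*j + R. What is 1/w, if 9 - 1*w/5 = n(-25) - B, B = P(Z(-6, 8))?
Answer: 1100/48197 ≈ 0.022823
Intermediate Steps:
Z(j, R) = R - 6*j
n(S) = ⅖ + 1/(10*S) (n(S) = ⅖ + 1/(5*(S + S)) = ⅖ + 1/(5*((2*S))) = ⅖ + (1/(2*S))/5 = ⅖ + 1/(10*S))
B = 7/44 (B = 7/(8 - 6*(-6)) = 7/(8 + 36) = 7/44 ≈ 0.15909)
w = 48197/1100 (w = 45 - 5*((⅒)*(1 + 4*(-25))/(-25) - 1*7/44) = 45 - 5*((⅒)*(-1/25)*(1 - 100) - 7/44) = 45 - 5*((⅒)*(-1/25)*(-99) - 7/44) = 45 - 5*(99/250 - 7/44) = 45 - 5*1303/5500 = 45 - 1303/1100 = 48197/1100 ≈ 43.815)
1/w = 1/(48197/1100) = 1100/48197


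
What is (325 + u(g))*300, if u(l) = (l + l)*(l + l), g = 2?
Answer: 102300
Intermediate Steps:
u(l) = 4*l² (u(l) = (2*l)*(2*l) = 4*l²)
(325 + u(g))*300 = (325 + 4*2²)*300 = (325 + 4*4)*300 = (325 + 16)*300 = 341*300 = 102300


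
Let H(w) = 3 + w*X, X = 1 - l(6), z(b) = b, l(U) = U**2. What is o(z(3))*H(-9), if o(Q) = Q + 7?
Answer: 3180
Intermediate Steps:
X = -35 (X = 1 - 1*6**2 = 1 - 1*36 = 1 - 36 = -35)
H(w) = 3 - 35*w (H(w) = 3 + w*(-35) = 3 - 35*w)
o(Q) = 7 + Q
o(z(3))*H(-9) = (7 + 3)*(3 - 35*(-9)) = 10*(3 + 315) = 10*318 = 3180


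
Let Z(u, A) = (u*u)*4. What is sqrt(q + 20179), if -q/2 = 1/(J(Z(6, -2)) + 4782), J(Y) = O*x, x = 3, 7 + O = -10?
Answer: 7*sqrt(9217421493)/4731 ≈ 142.05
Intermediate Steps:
O = -17 (O = -7 - 10 = -17)
Z(u, A) = 4*u**2 (Z(u, A) = u**2*4 = 4*u**2)
J(Y) = -51 (J(Y) = -17*3 = -51)
q = -2/4731 (q = -2/(-51 + 4782) = -2/4731 ≈ -0.00042274)
sqrt(q + 20179) = sqrt(-2/4731 + 20179) = sqrt(95466847/4731) = 7*sqrt(9217421493)/4731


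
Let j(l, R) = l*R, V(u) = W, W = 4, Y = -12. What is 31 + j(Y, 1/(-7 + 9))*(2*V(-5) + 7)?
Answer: -59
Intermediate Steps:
V(u) = 4
j(l, R) = R*l
31 + j(Y, 1/(-7 + 9))*(2*V(-5) + 7) = 31 + (-12/(-7 + 9))*(2*4 + 7) = 31 + (-12/2)*(8 + 7) = 31 + ((½)*(-12))*15 = 31 - 6*15 = 31 - 90 = -59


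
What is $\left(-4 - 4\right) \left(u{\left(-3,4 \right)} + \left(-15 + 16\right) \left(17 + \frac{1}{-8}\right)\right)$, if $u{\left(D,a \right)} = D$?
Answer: $-111$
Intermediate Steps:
$\left(-4 - 4\right) \left(u{\left(-3,4 \right)} + \left(-15 + 16\right) \left(17 + \frac{1}{-8}\right)\right) = \left(-4 - 4\right) \left(-3 + \left(-15 + 16\right) \left(17 + \frac{1}{-8}\right)\right) = \left(-4 - 4\right) \left(-3 + 1 \left(17 - \frac{1}{8}\right)\right) = - 8 \left(-3 + 1 \cdot \frac{135}{8}\right) = - 8 \left(-3 + \frac{135}{8}\right) = \left(-8\right) \frac{111}{8} = -111$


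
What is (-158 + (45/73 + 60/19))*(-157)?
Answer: 33584027/1387 ≈ 24213.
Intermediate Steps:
(-158 + (45/73 + 60/19))*(-157) = (-158 + 5235/1387)*(-157) = -213911/1387*(-157) = 33584027/1387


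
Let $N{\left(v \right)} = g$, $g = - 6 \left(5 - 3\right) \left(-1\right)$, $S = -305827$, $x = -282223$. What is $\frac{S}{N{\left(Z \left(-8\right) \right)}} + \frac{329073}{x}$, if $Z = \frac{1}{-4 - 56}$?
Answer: $- \frac{86315362297}{3386676} \approx -25487.0$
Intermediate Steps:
$Z = - \frac{1}{60}$ ($Z = \frac{1}{-60} = - \frac{1}{60} \approx -0.016667$)
$g = 12$ ($g = \left(-6\right) 2 \left(-1\right) = \left(-12\right) \left(-1\right) = 12$)
$N{\left(v \right)} = 12$
$\frac{S}{N{\left(Z \left(-8\right) \right)}} + \frac{329073}{x} = - \frac{305827}{12} + \frac{329073}{-282223} = \left(-305827\right) \frac{1}{12} + 329073 \left(- \frac{1}{282223}\right) = - \frac{305827}{12} - \frac{329073}{282223} = - \frac{86315362297}{3386676}$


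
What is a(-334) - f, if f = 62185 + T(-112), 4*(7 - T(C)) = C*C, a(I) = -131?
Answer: -59187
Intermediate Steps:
T(C) = 7 - C²/4 (T(C) = 7 - C*C/4 = 7 - C²/4)
f = 59056 (f = 62185 + (7 - ¼*(-112)²) = 62185 + (7 - ¼*12544) = 62185 + (7 - 3136) = 62185 - 3129 = 59056)
a(-334) - f = -131 - 1*59056 = -131 - 59056 = -59187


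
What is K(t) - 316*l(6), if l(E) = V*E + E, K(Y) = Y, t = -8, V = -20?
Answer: 36016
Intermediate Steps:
l(E) = -19*E (l(E) = -20*E + E = -19*E)
K(t) - 316*l(6) = -8 - (-6004)*6 = -8 - 316*(-114) = -8 + 36024 = 36016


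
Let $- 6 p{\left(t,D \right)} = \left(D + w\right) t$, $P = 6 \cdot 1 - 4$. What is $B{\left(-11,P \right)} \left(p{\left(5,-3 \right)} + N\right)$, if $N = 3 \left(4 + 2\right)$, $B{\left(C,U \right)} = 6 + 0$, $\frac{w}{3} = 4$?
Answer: $63$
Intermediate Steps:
$w = 12$ ($w = 3 \cdot 4 = 12$)
$P = 2$ ($P = 6 - 4 = 2$)
$B{\left(C,U \right)} = 6$
$p{\left(t,D \right)} = - \frac{t \left(12 + D\right)}{6}$ ($p{\left(t,D \right)} = - \frac{\left(D + 12\right) t}{6} = - \frac{\left(12 + D\right) t}{6} = - \frac{t \left(12 + D\right)}{6}$)
$N = 18$ ($N = 3 \cdot 6 = 18$)
$B{\left(-11,P \right)} \left(p{\left(5,-3 \right)} + N\right) = 6 \left(\left(- \frac{1}{6}\right) 5 \left(12 - 3\right) + 18\right) = 6 \left(\left(- \frac{1}{6}\right) 5 \cdot 9 + 18\right) = 6 \left(- \frac{15}{2} + 18\right) = 6 \cdot \frac{21}{2} = 63$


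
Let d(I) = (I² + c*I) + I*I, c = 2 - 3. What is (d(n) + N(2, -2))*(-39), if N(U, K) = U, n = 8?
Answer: -4758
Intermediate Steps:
c = -1
d(I) = -I + 2*I² (d(I) = (I² - I) + I*I = (I² - I) + I² = -I + 2*I²)
(d(n) + N(2, -2))*(-39) = (8*(-1 + 2*8) + 2)*(-39) = (8*(-1 + 16) + 2)*(-39) = (8*15 + 2)*(-39) = (120 + 2)*(-39) = 122*(-39) = -4758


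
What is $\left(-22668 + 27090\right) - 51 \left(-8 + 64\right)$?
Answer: $1566$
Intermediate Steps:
$\left(-22668 + 27090\right) - 51 \left(-8 + 64\right) = 4422 - 2856 = 1566$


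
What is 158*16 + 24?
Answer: 2552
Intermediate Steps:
158*16 + 24 = 2528 + 24 = 2552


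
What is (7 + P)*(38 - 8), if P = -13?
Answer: -180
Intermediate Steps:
(7 + P)*(38 - 8) = (7 - 13)*(38 - 8) = -6*30 = -180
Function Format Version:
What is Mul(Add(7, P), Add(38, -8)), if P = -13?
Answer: -180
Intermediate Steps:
Mul(Add(7, P), Add(38, -8)) = Mul(Add(7, -13), Add(38, -8)) = Mul(-6, 30) = -180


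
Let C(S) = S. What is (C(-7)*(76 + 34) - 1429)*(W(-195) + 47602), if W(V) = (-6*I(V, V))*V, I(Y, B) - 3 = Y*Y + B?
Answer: -97442554188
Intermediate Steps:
I(Y, B) = 3 + B + Y² (I(Y, B) = 3 + (Y*Y + B) = 3 + (Y² + B) = 3 + (B + Y²) = 3 + B + Y²)
W(V) = V*(-18 - 6*V - 6*V²) (W(V) = (-6*(3 + V + V²))*V = (-18 - 6*V - 6*V²)*V = V*(-18 - 6*V - 6*V²))
(C(-7)*(76 + 34) - 1429)*(W(-195) + 47602) = (-7*(76 + 34) - 1429)*(-6*(-195)*(3 - 195 + (-195)²) + 47602) = (-7*110 - 1429)*(-6*(-195)*(3 - 195 + 38025) + 47602) = (-770 - 1429)*(-6*(-195)*37833 + 47602) = -2199*(44264610 + 47602) = -2199*44312212 = -97442554188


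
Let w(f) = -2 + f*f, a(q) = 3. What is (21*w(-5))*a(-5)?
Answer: 1449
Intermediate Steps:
w(f) = -2 + f**2
(21*w(-5))*a(-5) = (21*(-2 + (-5)**2))*3 = (21*(-2 + 25))*3 = (21*23)*3 = 483*3 = 1449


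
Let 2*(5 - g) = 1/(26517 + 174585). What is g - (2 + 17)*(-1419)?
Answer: 10845833063/402204 ≈ 26966.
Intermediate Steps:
g = 2011019/402204 (g = 5 - 1/(2*(26517 + 174585)) = 5 - ½/201102 = 5 - ½*1/201102 = 5 - 1/402204 = 2011019/402204 ≈ 5.0000)
g - (2 + 17)*(-1419) = 2011019/402204 - (2 + 17)*(-1419) = 2011019/402204 - 19*(-1419) = 2011019/402204 - 1*(-26961) = 2011019/402204 + 26961 = 10845833063/402204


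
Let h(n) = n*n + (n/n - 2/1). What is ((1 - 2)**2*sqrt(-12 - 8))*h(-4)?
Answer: 30*I*sqrt(5) ≈ 67.082*I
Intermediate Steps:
h(n) = -1 + n**2 (h(n) = n**2 + (1 - 2*1) = n**2 + (1 - 2) = n**2 - 1 = -1 + n**2)
((1 - 2)**2*sqrt(-12 - 8))*h(-4) = ((1 - 2)**2*sqrt(-12 - 8))*(-1 + (-4)**2) = ((-1)**2*sqrt(-20))*(-1 + 16) = (1*(2*I*sqrt(5)))*15 = (2*I*sqrt(5))*15 = 30*I*sqrt(5)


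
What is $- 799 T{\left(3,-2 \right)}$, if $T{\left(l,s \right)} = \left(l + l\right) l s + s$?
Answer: $30362$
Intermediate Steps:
$T{\left(l,s \right)} = s + 2 s l^{2}$ ($T{\left(l,s \right)} = 2 l l s + s = 2 l^{2} s + s = 2 s l^{2} + s = s + 2 s l^{2}$)
$- 799 T{\left(3,-2 \right)} = - 799 \left(- 2 \left(1 + 2 \cdot 3^{2}\right)\right) = - 799 \left(- 2 \left(1 + 2 \cdot 9\right)\right) = - 799 \left(- 2 \left(1 + 18\right)\right) = - 799 \left(\left(-2\right) 19\right) = \left(-799\right) \left(-38\right) = 30362$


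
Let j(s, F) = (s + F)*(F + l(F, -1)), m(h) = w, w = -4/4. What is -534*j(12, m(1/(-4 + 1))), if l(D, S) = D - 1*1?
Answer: 17622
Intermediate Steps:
l(D, S) = -1 + D (l(D, S) = D - 1 = -1 + D)
w = -1 (w = -4*¼ = -1)
m(h) = -1
j(s, F) = (-1 + 2*F)*(F + s) (j(s, F) = (s + F)*(F + (-1 + F)) = (F + s)*(-1 + 2*F) = (-1 + 2*F)*(F + s))
-534*j(12, m(1/(-4 + 1))) = -534*(-1*(-1) - 1*12 + 2*(-1)² + 2*(-1)*12) = -534*(1 - 12 + 2*1 - 24) = -534*(1 - 12 + 2 - 24) = -534*(-33) = 17622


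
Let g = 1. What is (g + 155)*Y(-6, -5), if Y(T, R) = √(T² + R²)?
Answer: 156*√61 ≈ 1218.4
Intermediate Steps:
Y(T, R) = √(R² + T²)
(g + 155)*Y(-6, -5) = (1 + 155)*√((-5)² + (-6)²) = 156*√(25 + 36) = 156*√61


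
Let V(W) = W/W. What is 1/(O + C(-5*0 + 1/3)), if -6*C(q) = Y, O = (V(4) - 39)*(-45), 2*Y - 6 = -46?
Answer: 3/5140 ≈ 0.00058366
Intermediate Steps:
V(W) = 1
Y = -20 (Y = 3 + (½)*(-46) = 3 - 23 = -20)
O = 1710 (O = (1 - 39)*(-45) = -38*(-45) = 1710)
C(q) = 10/3 (C(q) = -⅙*(-20) = 10/3)
1/(O + C(-5*0 + 1/3)) = 1/(1710 + 10/3) = 1/(5140/3) = 3/5140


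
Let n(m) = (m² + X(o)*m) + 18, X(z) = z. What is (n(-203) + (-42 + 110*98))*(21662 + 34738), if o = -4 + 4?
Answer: 2930826000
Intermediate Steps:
o = 0
n(m) = 18 + m² (n(m) = (m² + 0*m) + 18 = (m² + 0) + 18 = m² + 18 = 18 + m²)
(n(-203) + (-42 + 110*98))*(21662 + 34738) = ((18 + (-203)²) + (-42 + 110*98))*(21662 + 34738) = ((18 + 41209) + (-42 + 10780))*56400 = (41227 + 10738)*56400 = 51965*56400 = 2930826000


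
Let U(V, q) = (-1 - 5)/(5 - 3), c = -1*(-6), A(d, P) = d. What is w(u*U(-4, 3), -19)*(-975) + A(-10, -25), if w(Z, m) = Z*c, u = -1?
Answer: -17560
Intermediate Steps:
c = 6
U(V, q) = -3 (U(V, q) = -6/2 = -6*1/2 = -3)
w(Z, m) = 6*Z (w(Z, m) = Z*6 = 6*Z)
w(u*U(-4, 3), -19)*(-975) + A(-10, -25) = (6*(-1*(-3)))*(-975) - 10 = (6*3)*(-975) - 10 = 18*(-975) - 10 = -17550 - 10 = -17560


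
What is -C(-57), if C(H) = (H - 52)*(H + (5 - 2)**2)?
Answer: -5232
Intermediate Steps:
C(H) = (-52 + H)*(9 + H) (C(H) = (-52 + H)*(H + 3**2) = (-52 + H)*(H + 9) = (-52 + H)*(9 + H))
-C(-57) = -(-468 + (-57)**2 - 43*(-57)) = -(-468 + 3249 + 2451) = -1*5232 = -5232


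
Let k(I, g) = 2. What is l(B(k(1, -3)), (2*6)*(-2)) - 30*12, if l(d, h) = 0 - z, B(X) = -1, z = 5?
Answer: -365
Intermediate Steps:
l(d, h) = -5 (l(d, h) = 0 - 1*5 = 0 - 5 = -5)
l(B(k(1, -3)), (2*6)*(-2)) - 30*12 = -5 - 30*12 = -5 - 360 = -365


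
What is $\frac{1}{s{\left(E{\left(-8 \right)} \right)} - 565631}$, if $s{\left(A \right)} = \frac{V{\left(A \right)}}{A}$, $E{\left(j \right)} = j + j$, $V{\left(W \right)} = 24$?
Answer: $- \frac{2}{1131265} \approx -1.7679 \cdot 10^{-6}$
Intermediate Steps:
$E{\left(j \right)} = 2 j$
$s{\left(A \right)} = \frac{24}{A}$
$\frac{1}{s{\left(E{\left(-8 \right)} \right)} - 565631} = \frac{1}{\frac{24}{2 \left(-8\right)} - 565631} = \frac{1}{\frac{24}{-16} - 565631} = \frac{1}{24 \left(- \frac{1}{16}\right) - 565631} = \frac{1}{- \frac{3}{2} - 565631} = \frac{1}{- \frac{1131265}{2}} = - \frac{2}{1131265}$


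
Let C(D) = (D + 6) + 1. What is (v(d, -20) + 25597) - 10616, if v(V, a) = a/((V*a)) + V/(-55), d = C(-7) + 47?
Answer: 38723731/2585 ≈ 14980.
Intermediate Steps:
C(D) = 7 + D (C(D) = (6 + D) + 1 = 7 + D)
d = 47 (d = (7 - 7) + 47 = 0 + 47 = 47)
v(V, a) = 1/V - V/55 (v(V, a) = a*(1/(V*a)) + V*(-1/55) = 1/V - V/55)
(v(d, -20) + 25597) - 10616 = ((1/47 - 1/55*47) + 25597) - 10616 = ((1/47 - 47/55) + 25597) - 10616 = (-2154/2585 + 25597) - 10616 = 66166091/2585 - 10616 = 38723731/2585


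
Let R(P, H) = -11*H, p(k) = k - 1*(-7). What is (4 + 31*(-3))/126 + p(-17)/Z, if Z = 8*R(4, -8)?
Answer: -15979/22176 ≈ -0.72055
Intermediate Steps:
p(k) = 7 + k (p(k) = k + 7 = 7 + k)
Z = 704 (Z = 8*(-11*(-8)) = 8*88 = 704)
(4 + 31*(-3))/126 + p(-17)/Z = (4 + 31*(-3))/126 + (7 - 17)/704 = (4 - 93)*(1/126) - 10*1/704 = -89*1/126 - 5/352 = -89/126 - 5/352 = -15979/22176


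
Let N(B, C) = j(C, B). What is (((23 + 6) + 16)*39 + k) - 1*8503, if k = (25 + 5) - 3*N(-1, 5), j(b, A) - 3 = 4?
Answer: -6739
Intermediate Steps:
j(b, A) = 7 (j(b, A) = 3 + 4 = 7)
N(B, C) = 7
k = 9 (k = (25 + 5) - 3*7 = 30 - 21 = 9)
(((23 + 6) + 16)*39 + k) - 1*8503 = (((23 + 6) + 16)*39 + 9) - 1*8503 = ((29 + 16)*39 + 9) - 8503 = (45*39 + 9) - 8503 = (1755 + 9) - 8503 = 1764 - 8503 = -6739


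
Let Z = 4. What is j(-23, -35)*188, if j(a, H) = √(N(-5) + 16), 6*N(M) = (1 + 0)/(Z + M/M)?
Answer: 94*√14430/15 ≈ 752.78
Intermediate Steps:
N(M) = 1/30 (N(M) = ((1 + 0)/(4 + M/M))/6 = (1/(4 + 1))/6 = (1/5)/6 = (1*(⅕))/6 = (⅙)*(⅕) = 1/30)
j(a, H) = √14430/30 (j(a, H) = √(1/30 + 16) = √(481/30) = √14430/30)
j(-23, -35)*188 = (√14430/30)*188 = 94*√14430/15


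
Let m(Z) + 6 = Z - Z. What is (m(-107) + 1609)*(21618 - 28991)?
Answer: -11818919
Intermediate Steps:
m(Z) = -6 (m(Z) = -6 + (Z - Z) = -6 + 0 = -6)
(m(-107) + 1609)*(21618 - 28991) = (-6 + 1609)*(21618 - 28991) = 1603*(-7373) = -11818919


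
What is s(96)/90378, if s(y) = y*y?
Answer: 512/5021 ≈ 0.10197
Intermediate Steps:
s(y) = y²
s(96)/90378 = 96²/90378 = 9216*(1/90378) = 512/5021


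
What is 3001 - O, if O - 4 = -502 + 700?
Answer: 2799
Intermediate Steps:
O = 202 (O = 4 + (-502 + 700) = 4 + 198 = 202)
3001 - O = 3001 - 1*202 = 3001 - 202 = 2799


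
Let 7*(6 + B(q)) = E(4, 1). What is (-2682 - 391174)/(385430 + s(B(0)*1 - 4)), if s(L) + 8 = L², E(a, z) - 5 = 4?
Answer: -19298944/18889399 ≈ -1.0217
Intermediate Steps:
E(a, z) = 9 (E(a, z) = 5 + 4 = 9)
B(q) = -33/7 (B(q) = -6 + (⅐)*9 = -6 + 9/7 = -33/7)
s(L) = -8 + L²
(-2682 - 391174)/(385430 + s(B(0)*1 - 4)) = (-2682 - 391174)/(385430 + (-8 + (-33/7*1 - 4)²)) = -393856/(385430 + (-8 + (-33/7 - 4)²)) = -393856/(385430 + (-8 + (-61/7)²)) = -393856/(385430 + (-8 + 3721/49)) = -393856/(385430 + 3329/49) = -393856/18889399/49 = -393856*49/18889399 = -19298944/18889399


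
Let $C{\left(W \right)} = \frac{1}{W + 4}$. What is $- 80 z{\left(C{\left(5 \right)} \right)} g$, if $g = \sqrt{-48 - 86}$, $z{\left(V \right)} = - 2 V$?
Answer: $\frac{160 i \sqrt{134}}{9} \approx 205.79 i$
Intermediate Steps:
$C{\left(W \right)} = \frac{1}{4 + W}$
$g = i \sqrt{134}$ ($g = \sqrt{-134} = i \sqrt{134} \approx 11.576 i$)
$- 80 z{\left(C{\left(5 \right)} \right)} g = - 80 \left(- \frac{2}{4 + 5}\right) i \sqrt{134} = - 80 \left(- \frac{2}{9}\right) i \sqrt{134} = - 80 \left(\left(-2\right) \frac{1}{9}\right) i \sqrt{134} = \left(-80\right) \left(- \frac{2}{9}\right) i \sqrt{134} = \frac{160 i \sqrt{134}}{9}$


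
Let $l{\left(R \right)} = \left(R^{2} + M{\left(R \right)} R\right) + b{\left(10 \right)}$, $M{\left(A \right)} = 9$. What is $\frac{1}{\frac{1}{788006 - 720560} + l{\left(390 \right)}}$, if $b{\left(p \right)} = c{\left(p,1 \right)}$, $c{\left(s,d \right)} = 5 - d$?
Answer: $\frac{67446}{10495541845} \approx 6.4262 \cdot 10^{-6}$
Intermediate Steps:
$b{\left(p \right)} = 4$ ($b{\left(p \right)} = 5 - 1 = 4$)
$l{\left(R \right)} = 4 + R^{2} + 9 R$ ($l{\left(R \right)} = \left(R^{2} + 9 R\right) + 4 = 4 + R^{2} + 9 R$)
$\frac{1}{\frac{1}{788006 - 720560} + l{\left(390 \right)}} = \frac{1}{\frac{1}{788006 - 720560} + \left(4 + 390^{2} + 9 \cdot 390\right)} = \frac{1}{\frac{1}{67446} + \left(4 + 152100 + 3510\right)} = \frac{1}{\frac{1}{67446} + 155614} = \frac{1}{\frac{10495541845}{67446}} = \frac{67446}{10495541845}$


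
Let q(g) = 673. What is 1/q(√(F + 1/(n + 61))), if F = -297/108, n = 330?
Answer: 1/673 ≈ 0.0014859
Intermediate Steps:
F = -11/4 (F = -297*1/108 = -11/4 ≈ -2.7500)
1/q(√(F + 1/(n + 61))) = 1/673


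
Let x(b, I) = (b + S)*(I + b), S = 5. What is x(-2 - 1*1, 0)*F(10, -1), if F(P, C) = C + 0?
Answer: 6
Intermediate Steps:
F(P, C) = C
x(b, I) = (5 + b)*(I + b) (x(b, I) = (b + 5)*(I + b) = (5 + b)*(I + b))
x(-2 - 1*1, 0)*F(10, -1) = ((-2 - 1*1)**2 + 5*0 + 5*(-2 - 1*1) + 0*(-2 - 1*1))*(-1) = ((-2 - 1)**2 + 0 + 5*(-2 - 1) + 0*(-2 - 1))*(-1) = ((-3)**2 + 0 + 5*(-3) + 0*(-3))*(-1) = (9 + 0 - 15 + 0)*(-1) = -6*(-1) = 6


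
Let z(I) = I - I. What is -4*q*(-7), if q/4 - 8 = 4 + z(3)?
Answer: 1344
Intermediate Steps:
z(I) = 0
q = 48 (q = 32 + 4*(4 + 0) = 32 + 4*4 = 32 + 16 = 48)
-4*q*(-7) = -4*48*(-7) = -192*(-7) = 1344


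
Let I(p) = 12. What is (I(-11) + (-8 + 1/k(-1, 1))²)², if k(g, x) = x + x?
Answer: 74529/16 ≈ 4658.1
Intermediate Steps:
k(g, x) = 2*x
(I(-11) + (-8 + 1/k(-1, 1))²)² = (12 + (-8 + 1/(2*1))²)² = (12 + (-8 + 1/2)²)² = (12 + (-8 + ½)²)² = (12 + (-15/2)²)² = (12 + 225/4)² = (273/4)² = 74529/16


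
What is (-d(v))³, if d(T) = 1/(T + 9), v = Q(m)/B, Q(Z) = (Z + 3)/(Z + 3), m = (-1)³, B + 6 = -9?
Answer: -3375/2406104 ≈ -0.0014027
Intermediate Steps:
B = -15 (B = -6 - 9 = -15)
m = -1
Q(Z) = 1 (Q(Z) = (3 + Z)/(3 + Z) = 1)
v = -1/15 (v = 1/(-15) = 1*(-1/15) = -1/15 ≈ -0.066667)
d(T) = 1/(9 + T)
(-d(v))³ = (-1/(9 - 1/15))³ = (-1/134/15)³ = (-1*15/134)³ = (-15/134)³ = -3375/2406104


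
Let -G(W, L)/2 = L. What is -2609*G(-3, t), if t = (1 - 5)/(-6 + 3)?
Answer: 20872/3 ≈ 6957.3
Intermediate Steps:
t = 4/3 (t = -4/(-3) = -4*(-⅓) = 4/3 ≈ 1.3333)
G(W, L) = -2*L
-2609*G(-3, t) = -(-5218)*4/3 = -2609*(-8/3) = 20872/3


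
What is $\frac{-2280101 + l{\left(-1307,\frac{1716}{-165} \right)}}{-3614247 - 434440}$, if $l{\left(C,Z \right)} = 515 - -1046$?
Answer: $\frac{2278540}{4048687} \approx 0.56279$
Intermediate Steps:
$l{\left(C,Z \right)} = 1561$ ($l{\left(C,Z \right)} = 515 + 1046 = 1561$)
$\frac{-2280101 + l{\left(-1307,\frac{1716}{-165} \right)}}{-3614247 - 434440} = \frac{-2280101 + 1561}{-3614247 - 434440} = - \frac{2278540}{-4048687} = \left(-2278540\right) \left(- \frac{1}{4048687}\right) = \frac{2278540}{4048687}$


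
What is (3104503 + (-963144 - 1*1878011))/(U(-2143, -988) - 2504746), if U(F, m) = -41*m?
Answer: -131674/1232119 ≈ -0.10687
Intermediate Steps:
(3104503 + (-963144 - 1*1878011))/(U(-2143, -988) - 2504746) = (3104503 + (-963144 - 1*1878011))/(-41*(-988) - 2504746) = (3104503 + (-963144 - 1878011))/(40508 - 2504746) = (3104503 - 2841155)/(-2464238) = 263348*(-1/2464238) = -131674/1232119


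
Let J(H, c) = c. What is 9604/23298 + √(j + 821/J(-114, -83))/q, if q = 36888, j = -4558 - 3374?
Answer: 4802/11649 + I*√54711691/3061704 ≈ 0.41222 + 0.0024159*I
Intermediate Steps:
j = -7932
9604/23298 + √(j + 821/J(-114, -83))/q = 9604/23298 + √(-7932 + 821/(-83))/36888 = 9604*(1/23298) + √(-7932 + 821*(-1/83))*(1/36888) = 4802/11649 + √(-7932 - 821/83)*(1/36888) = 4802/11649 + √(-659177/83)*(1/36888) = 4802/11649 + (I*√54711691/83)*(1/36888) = 4802/11649 + I*√54711691/3061704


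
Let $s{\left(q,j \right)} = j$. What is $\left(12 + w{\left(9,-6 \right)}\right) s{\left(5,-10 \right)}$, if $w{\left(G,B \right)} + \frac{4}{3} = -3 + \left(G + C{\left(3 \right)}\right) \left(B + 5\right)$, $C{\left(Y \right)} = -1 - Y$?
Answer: $- \frac{80}{3} \approx -26.667$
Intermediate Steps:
$w{\left(G,B \right)} = - \frac{13}{3} + \left(-4 + G\right) \left(5 + B\right)$ ($w{\left(G,B \right)} = - \frac{4}{3} + \left(-3 + \left(G - 4\right) \left(B + 5\right)\right) = - \frac{4}{3} + \left(-3 + \left(G - 4\right) \left(5 + B\right)\right) = - \frac{4}{3} + \left(-3 + \left(-4 + G\right) \left(5 + B\right)\right) = - \frac{13}{3} + \left(-4 + G\right) \left(5 + B\right)$)
$\left(12 + w{\left(9,-6 \right)}\right) s{\left(5,-10 \right)} = \left(12 - \frac{28}{3}\right) \left(-10\right) = \frac{8}{3} \left(-10\right) = - \frac{80}{3}$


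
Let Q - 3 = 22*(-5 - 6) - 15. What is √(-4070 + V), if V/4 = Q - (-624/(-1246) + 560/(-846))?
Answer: I*√39240599459278/87843 ≈ 71.312*I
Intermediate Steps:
Q = -254 (Q = 3 + (22*(-5 - 6) - 15) = 3 + (22*(-11) - 15) = 3 + (-242 - 15) = 3 - 257 = -254)
V = -267575608/263529 (V = 4*(-254 - (-624/(-1246) + 560/(-846))) = 4*(-254 - (-624*(-1/1246) + 560*(-1/846))) = 4*(-254 - (312/623 - 280/423)) = 4*(-254 - 1*(-42464/263529)) = 4*(-254 + 42464/263529) = 4*(-66893902/263529) = -267575608/263529 ≈ -1015.4)
√(-4070 + V) = √(-4070 - 267575608/263529) = √(-1340138638/263529) = I*√39240599459278/87843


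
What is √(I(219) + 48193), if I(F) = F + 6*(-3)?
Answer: √48394 ≈ 219.99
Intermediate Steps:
I(F) = -18 + F (I(F) = F - 18 = -18 + F)
√(I(219) + 48193) = √((-18 + 219) + 48193) = √(201 + 48193) = √48394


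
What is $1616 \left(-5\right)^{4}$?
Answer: $1010000$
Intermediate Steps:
$1616 \left(-5\right)^{4} = 1616 \cdot 625 = 1010000$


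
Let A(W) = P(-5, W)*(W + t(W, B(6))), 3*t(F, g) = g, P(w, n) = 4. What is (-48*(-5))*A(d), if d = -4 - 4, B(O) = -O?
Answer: -9600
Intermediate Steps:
t(F, g) = g/3
d = -8
A(W) = -8 + 4*W (A(W) = 4*(W + (-1*6)/3) = 4*(W + (1/3)*(-6)) = 4*(W - 2) = 4*(-2 + W) = -8 + 4*W)
(-48*(-5))*A(d) = (-48*(-5))*(-8 + 4*(-8)) = 240*(-8 - 32) = 240*(-40) = -9600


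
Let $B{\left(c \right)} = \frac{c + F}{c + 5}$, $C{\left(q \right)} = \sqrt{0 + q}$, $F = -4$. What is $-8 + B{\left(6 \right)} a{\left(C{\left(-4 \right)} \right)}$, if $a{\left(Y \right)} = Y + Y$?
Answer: $-8 + \frac{8 i}{11} \approx -8.0 + 0.72727 i$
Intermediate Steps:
$C{\left(q \right)} = \sqrt{q}$
$B{\left(c \right)} = \frac{-4 + c}{5 + c}$ ($B{\left(c \right)} = \frac{c - 4}{c + 5} = \frac{-4 + c}{5 + c}$)
$a{\left(Y \right)} = 2 Y$
$-8 + B{\left(6 \right)} a{\left(C{\left(-4 \right)} \right)} = -8 + \frac{-4 + 6}{5 + 6} \cdot 2 \sqrt{-4} = -8 + \frac{1}{11} \cdot 2 \cdot 2 \cdot 2 i = -8 + \frac{1}{11} \cdot 2 \cdot 4 i = -8 + \frac{2 \cdot 4 i}{11} = -8 + \frac{8 i}{11}$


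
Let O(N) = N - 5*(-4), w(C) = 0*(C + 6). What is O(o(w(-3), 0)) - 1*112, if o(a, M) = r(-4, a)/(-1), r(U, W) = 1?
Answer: -93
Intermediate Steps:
w(C) = 0 (w(C) = 0*(6 + C) = 0)
o(a, M) = -1 (o(a, M) = 1/(-1) = 1*(-1) = -1)
O(N) = 20 + N (O(N) = N + 20 = 20 + N)
O(o(w(-3), 0)) - 1*112 = (20 - 1) - 1*112 = 19 - 112 = -93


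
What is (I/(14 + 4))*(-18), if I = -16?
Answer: 16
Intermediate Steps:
(I/(14 + 4))*(-18) = (-16/(14 + 4))*(-18) = (-16/18)*(-18) = ((1/18)*(-16))*(-18) = -8/9*(-18) = 16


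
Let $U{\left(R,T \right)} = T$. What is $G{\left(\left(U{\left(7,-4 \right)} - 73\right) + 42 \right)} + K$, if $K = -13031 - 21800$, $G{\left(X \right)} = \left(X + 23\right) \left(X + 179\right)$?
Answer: $-36559$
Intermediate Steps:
$G{\left(X \right)} = \left(23 + X\right) \left(179 + X\right)$
$K = -34831$ ($K = -13031 - 21800 = -34831$)
$G{\left(\left(U{\left(7,-4 \right)} - 73\right) + 42 \right)} + K = \left(4117 + \left(\left(-4 - 73\right) + 42\right)^{2} + 202 \left(\left(-4 - 73\right) + 42\right)\right) - 34831 = \left(4117 + \left(-77 + 42\right)^{2} + 202 \left(-77 + 42\right)\right) - 34831 = \left(4117 + \left(-35\right)^{2} + 202 \left(-35\right)\right) - 34831 = \left(4117 + 1225 - 7070\right) - 34831 = -1728 - 34831 = -36559$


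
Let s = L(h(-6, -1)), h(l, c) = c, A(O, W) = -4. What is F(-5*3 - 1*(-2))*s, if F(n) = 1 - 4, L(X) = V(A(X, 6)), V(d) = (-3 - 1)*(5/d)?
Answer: -15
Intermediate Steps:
V(d) = -20/d
L(X) = 5 (L(X) = -20/(-4) = -20*(-1/4) = 5)
F(n) = -3
s = 5
F(-5*3 - 1*(-2))*s = -3*5 = -15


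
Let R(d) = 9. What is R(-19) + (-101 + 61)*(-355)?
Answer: 14209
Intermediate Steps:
R(-19) + (-101 + 61)*(-355) = 9 + (-101 + 61)*(-355) = 9 - 40*(-355) = 9 + 14200 = 14209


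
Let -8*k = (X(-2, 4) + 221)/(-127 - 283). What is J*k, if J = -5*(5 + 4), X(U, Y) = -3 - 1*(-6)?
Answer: -126/41 ≈ -3.0732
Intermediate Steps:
X(U, Y) = 3 (X(U, Y) = -3 + 6 = 3)
J = -45 (J = -5*9 = -45)
k = 14/205 (k = -(3 + 221)/(8*(-127 - 283)) = -28/(-410) = -28*(-1)/410 = -⅛*(-112/205) = 14/205 ≈ 0.068293)
J*k = -45*14/205 = -126/41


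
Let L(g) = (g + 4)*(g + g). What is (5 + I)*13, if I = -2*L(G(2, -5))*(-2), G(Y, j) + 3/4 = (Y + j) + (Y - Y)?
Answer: -65/2 ≈ -32.500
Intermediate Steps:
G(Y, j) = -3/4 + Y + j (G(Y, j) = -3/4 + ((Y + j) + (Y - Y)) = -3/4 + ((Y + j) + 0) = -3/4 + (Y + j) = -3/4 + Y + j)
L(g) = 2*g*(4 + g) (L(g) = (4 + g)*(2*g) = 2*g*(4 + g))
I = -15/2 (I = -4*(-3/4 + 2 - 5)*(4 + (-3/4 + 2 - 5))*(-2) = -4*(-15)*(4 - 15/4)/4*(-2) = -4*(-15)/(4*4)*(-2) = -2*(-15/8)*(-2) = (15/4)*(-2) = -15/2 ≈ -7.5000)
(5 + I)*13 = (5 - 15/2)*13 = -5/2*13 = -65/2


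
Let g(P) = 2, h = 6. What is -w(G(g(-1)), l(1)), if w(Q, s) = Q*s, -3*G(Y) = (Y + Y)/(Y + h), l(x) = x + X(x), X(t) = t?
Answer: 1/3 ≈ 0.33333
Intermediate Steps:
l(x) = 2*x (l(x) = x + x = 2*x)
G(Y) = -2*Y/(3*(6 + Y)) (G(Y) = -(Y + Y)/(3*(Y + 6)) = -2*Y/(3*(6 + Y)))
-w(G(g(-1)), l(1)) = -(-2*2/(18 + 3*2))*2*1 = -(-2*2/(18 + 6))*2 = -(-2*2/24)*2 = -(-2*2*1/24)*2 = -(-1)*2/6 = -1*(-1/3) = 1/3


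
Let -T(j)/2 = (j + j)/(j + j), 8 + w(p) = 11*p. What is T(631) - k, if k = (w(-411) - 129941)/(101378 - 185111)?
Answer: -2672/741 ≈ -3.6059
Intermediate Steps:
w(p) = -8 + 11*p
T(j) = -2 (T(j) = -2*(j + j)/(j + j) = -2*2*j/(2*j) = -2*2*j*1/(2*j) = -2*1 = -2)
k = 1190/741 (k = ((-8 + 11*(-411)) - 129941)/(101378 - 185111) = ((-8 - 4521) - 129941)/(-83733) = (-4529 - 129941)*(-1/83733) = -134470*(-1/83733) = 1190/741 ≈ 1.6059)
T(631) - k = -2 - 1*1190/741 = -2 - 1190/741 = -2672/741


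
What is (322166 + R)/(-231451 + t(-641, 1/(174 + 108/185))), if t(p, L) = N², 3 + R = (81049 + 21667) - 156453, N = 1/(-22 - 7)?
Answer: -112873133/97325145 ≈ -1.1598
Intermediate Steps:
N = -1/29 (N = 1/(-29) = -1/29 ≈ -0.034483)
R = -53740 (R = -3 + ((81049 + 21667) - 156453) = -3 + (102716 - 156453) = -3 - 53737 = -53740)
t(p, L) = 1/841 (t(p, L) = (-1/29)² = 1/841)
(322166 + R)/(-231451 + t(-641, 1/(174 + 108/185))) = (322166 - 53740)/(-231451 + 1/841) = 268426/(-194650290/841) = 268426*(-841/194650290) = -112873133/97325145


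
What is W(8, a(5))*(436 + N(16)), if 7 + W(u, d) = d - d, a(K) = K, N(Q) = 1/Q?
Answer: -48839/16 ≈ -3052.4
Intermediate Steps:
W(u, d) = -7 (W(u, d) = -7 + (d - d) = -7 + 0 = -7)
W(8, a(5))*(436 + N(16)) = -7*(436 + 1/16) = -7*6977/16 = -48839/16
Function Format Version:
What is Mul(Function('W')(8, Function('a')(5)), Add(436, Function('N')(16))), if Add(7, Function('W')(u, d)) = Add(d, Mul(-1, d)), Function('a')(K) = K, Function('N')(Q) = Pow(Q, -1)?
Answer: Rational(-48839, 16) ≈ -3052.4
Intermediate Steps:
Function('W')(u, d) = -7 (Function('W')(u, d) = Add(-7, Add(d, Mul(-1, d))) = Add(-7, 0) = -7)
Mul(Function('W')(8, Function('a')(5)), Add(436, Function('N')(16))) = Mul(-7, Add(436, Pow(16, -1))) = Mul(-7, Add(436, Rational(1, 16))) = Mul(-7, Rational(6977, 16)) = Rational(-48839, 16)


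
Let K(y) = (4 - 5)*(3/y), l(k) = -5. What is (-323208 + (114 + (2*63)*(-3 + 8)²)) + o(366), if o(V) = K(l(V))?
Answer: -1599717/5 ≈ -3.1994e+5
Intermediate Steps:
K(y) = -3/y
o(V) = ⅗ (o(V) = -3/(-5) = -3*(-⅕) = ⅗)
(-323208 + (114 + (2*63)*(-3 + 8)²)) + o(366) = (-323208 + (114 + (2*63)*(-3 + 8)²)) + ⅗ = (-323208 + (114 + 126*5²)) + ⅗ = (-323208 + (114 + 126*25)) + ⅗ = (-323208 + (114 + 3150)) + ⅗ = (-323208 + 3264) + ⅗ = -319944 + ⅗ = -1599717/5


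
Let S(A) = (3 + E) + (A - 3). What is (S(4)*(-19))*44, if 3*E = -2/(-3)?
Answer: -31768/9 ≈ -3529.8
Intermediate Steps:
E = 2/9 (E = (-2/(-3))/3 = (-2*(-⅓))/3 = (⅓)*(⅔) = 2/9 ≈ 0.22222)
S(A) = 2/9 + A (S(A) = (3 + 2/9) + (A - 3) = 29/9 + (-3 + A) = 2/9 + A)
(S(4)*(-19))*44 = ((2/9 + 4)*(-19))*44 = ((38/9)*(-19))*44 = -722/9*44 = -31768/9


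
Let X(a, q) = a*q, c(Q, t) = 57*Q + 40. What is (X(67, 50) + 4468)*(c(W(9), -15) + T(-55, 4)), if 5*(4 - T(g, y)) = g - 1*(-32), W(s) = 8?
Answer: 19724814/5 ≈ 3.9450e+6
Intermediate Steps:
c(Q, t) = 40 + 57*Q
T(g, y) = -12/5 - g/5 (T(g, y) = 4 - (g - 1*(-32))/5 = 4 - (g + 32)/5 = 4 - (32 + g)/5 = 4 + (-32/5 - g/5) = -12/5 - g/5)
(X(67, 50) + 4468)*(c(W(9), -15) + T(-55, 4)) = (67*50 + 4468)*((40 + 57*8) + (-12/5 - 1/5*(-55))) = (3350 + 4468)*((40 + 456) + (-12/5 + 11)) = 7818*(496 + 43/5) = 7818*(2523/5) = 19724814/5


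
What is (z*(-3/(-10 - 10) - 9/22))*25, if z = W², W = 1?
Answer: -285/44 ≈ -6.4773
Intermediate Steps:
z = 1 (z = 1² = 1)
(z*(-3/(-10 - 10) - 9/22))*25 = (1*(-3/(-10 - 10) - 9/22))*25 = (1*(-3/(-20) - 9*1/22))*25 = (1*(-3*(-1/20) - 9/22))*25 = (1*(3/20 - 9/22))*25 = (1*(-57/220))*25 = -57/220*25 = -285/44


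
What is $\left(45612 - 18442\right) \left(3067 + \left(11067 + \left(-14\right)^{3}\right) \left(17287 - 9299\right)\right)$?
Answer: $1806456979470$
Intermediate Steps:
$\left(45612 - 18442\right) \left(3067 + \left(11067 + \left(-14\right)^{3}\right) \left(17287 - 9299\right)\right) = 27170 \left(3067 + \left(11067 - 2744\right) 7988\right) = 27170 \left(3067 + 8323 \cdot 7988\right) = 27170 \left(3067 + 66484124\right) = 27170 \cdot 66487191 = 1806456979470$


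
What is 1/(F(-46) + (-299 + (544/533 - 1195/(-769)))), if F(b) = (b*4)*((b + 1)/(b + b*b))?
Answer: -409877/119858444 ≈ -0.0034197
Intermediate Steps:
F(b) = 4*b*(1 + b)/(b + b²) (F(b) = (4*b)*((1 + b)/(b + b²)) = 4*b*(1 + b)/(b + b²))
1/(F(-46) + (-299 + (544/533 - 1195/(-769)))) = 1/(4 + (-299 + (544/533 - 1195/(-769)))) = 1/(4 + (-299 + (544*(1/533) - 1195*(-1/769)))) = 1/(4 + (-299 + (544/533 + 1195/769))) = 1/(4 + (-299 + 1055271/409877)) = 1/(4 - 121497952/409877) = 1/(-119858444/409877) = -409877/119858444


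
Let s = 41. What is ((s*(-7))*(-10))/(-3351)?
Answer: -2870/3351 ≈ -0.85646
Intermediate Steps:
((s*(-7))*(-10))/(-3351) = ((41*(-7))*(-10))/(-3351) = -287*(-10)*(-1/3351) = 2870*(-1/3351) = -2870/3351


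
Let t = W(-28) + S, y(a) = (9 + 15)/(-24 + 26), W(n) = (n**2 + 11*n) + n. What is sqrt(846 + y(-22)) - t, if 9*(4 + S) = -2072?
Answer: -1924/9 + sqrt(858) ≈ -184.49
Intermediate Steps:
W(n) = n**2 + 12*n
S = -2108/9 (S = -4 + (1/9)*(-2072) = -4 - 2072/9 = -2108/9 ≈ -234.22)
y(a) = 12 (y(a) = 24/2 = 24*(1/2) = 12)
t = 1924/9 (t = -28*(12 - 28) - 2108/9 = -28*(-16) - 2108/9 = 448 - 2108/9 = 1924/9 ≈ 213.78)
sqrt(846 + y(-22)) - t = sqrt(846 + 12) - 1*1924/9 = sqrt(858) - 1924/9 = -1924/9 + sqrt(858)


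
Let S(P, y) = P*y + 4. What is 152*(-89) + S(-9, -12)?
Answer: -13416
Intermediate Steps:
S(P, y) = 4 + P*y
152*(-89) + S(-9, -12) = 152*(-89) + (4 - 9*(-12)) = -13528 + (4 + 108) = -13528 + 112 = -13416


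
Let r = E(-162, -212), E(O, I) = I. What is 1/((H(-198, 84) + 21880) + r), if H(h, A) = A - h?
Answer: 1/21950 ≈ 4.5558e-5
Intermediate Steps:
r = -212
1/((H(-198, 84) + 21880) + r) = 1/(((84 - 1*(-198)) + 21880) - 212) = 1/(((84 + 198) + 21880) - 212) = 1/((282 + 21880) - 212) = 1/(22162 - 212) = 1/21950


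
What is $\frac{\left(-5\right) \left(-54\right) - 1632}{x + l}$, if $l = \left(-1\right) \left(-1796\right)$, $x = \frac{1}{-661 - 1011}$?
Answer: $- \frac{2277264}{3002911} \approx -0.75835$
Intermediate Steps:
$x = - \frac{1}{1672}$ ($x = \frac{1}{-1672} = - \frac{1}{1672} \approx -0.00059809$)
$l = 1796$
$\frac{\left(-5\right) \left(-54\right) - 1632}{x + l} = \frac{\left(-5\right) \left(-54\right) - 1632}{- \frac{1}{1672} + 1796} = \frac{270 - 1632}{\frac{3002911}{1672}} = \left(-1362\right) \frac{1672}{3002911} = - \frac{2277264}{3002911}$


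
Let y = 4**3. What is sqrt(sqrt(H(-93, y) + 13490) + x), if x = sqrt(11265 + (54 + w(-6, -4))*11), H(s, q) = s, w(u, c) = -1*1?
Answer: sqrt(sqrt(13397) + 2*sqrt(2962)) ≈ 14.986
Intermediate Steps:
w(u, c) = -1
y = 64
x = 2*sqrt(2962) (x = sqrt(11265 + (54 - 1)*11) = sqrt(11265 + 53*11) = sqrt(11265 + 583) = sqrt(11848) = 2*sqrt(2962) ≈ 108.85)
sqrt(sqrt(H(-93, y) + 13490) + x) = sqrt(sqrt(-93 + 13490) + 2*sqrt(2962)) = sqrt(sqrt(13397) + 2*sqrt(2962))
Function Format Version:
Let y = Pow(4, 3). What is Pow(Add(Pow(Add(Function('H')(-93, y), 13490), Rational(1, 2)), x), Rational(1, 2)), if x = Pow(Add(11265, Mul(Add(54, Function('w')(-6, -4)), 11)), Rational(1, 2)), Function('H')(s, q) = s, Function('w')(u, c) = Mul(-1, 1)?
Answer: Pow(Add(Pow(13397, Rational(1, 2)), Mul(2, Pow(2962, Rational(1, 2)))), Rational(1, 2)) ≈ 14.986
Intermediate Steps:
Function('w')(u, c) = -1
y = 64
x = Mul(2, Pow(2962, Rational(1, 2))) (x = Pow(Add(11265, Mul(Add(54, -1), 11)), Rational(1, 2)) = Pow(Add(11265, Mul(53, 11)), Rational(1, 2)) = Pow(Add(11265, 583), Rational(1, 2)) = Pow(11848, Rational(1, 2)) = Mul(2, Pow(2962, Rational(1, 2))) ≈ 108.85)
Pow(Add(Pow(Add(Function('H')(-93, y), 13490), Rational(1, 2)), x), Rational(1, 2)) = Pow(Add(Pow(Add(-93, 13490), Rational(1, 2)), Mul(2, Pow(2962, Rational(1, 2)))), Rational(1, 2)) = Pow(Add(Pow(13397, Rational(1, 2)), Mul(2, Pow(2962, Rational(1, 2)))), Rational(1, 2))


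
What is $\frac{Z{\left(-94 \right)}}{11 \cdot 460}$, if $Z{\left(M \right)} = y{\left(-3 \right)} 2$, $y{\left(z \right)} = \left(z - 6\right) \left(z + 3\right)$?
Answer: $0$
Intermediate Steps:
$y{\left(z \right)} = \left(-6 + z\right) \left(3 + z\right)$ ($y{\left(z \right)} = \left(z - 6\right) \left(3 + z\right) = \left(-6 + z\right) \left(3 + z\right)$)
$Z{\left(M \right)} = 0$ ($Z{\left(M \right)} = \left(-18 + \left(-3\right)^{2} - -9\right) 2 = \left(-18 + 9 + 9\right) 2 = 0 \cdot 2 = 0$)
$\frac{Z{\left(-94 \right)}}{11 \cdot 460} = \frac{0}{11 \cdot 460} = \frac{0}{5060} = 0 \cdot \frac{1}{5060} = 0$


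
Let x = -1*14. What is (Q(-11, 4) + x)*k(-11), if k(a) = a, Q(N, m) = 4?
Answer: 110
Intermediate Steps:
x = -14
(Q(-11, 4) + x)*k(-11) = (4 - 14)*(-11) = -10*(-11) = 110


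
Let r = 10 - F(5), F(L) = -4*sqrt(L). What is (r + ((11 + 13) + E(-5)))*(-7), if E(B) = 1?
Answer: -245 - 28*sqrt(5) ≈ -307.61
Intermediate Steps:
r = 10 + 4*sqrt(5) (r = 10 - (-4)*sqrt(5) = 10 + 4*sqrt(5) ≈ 18.944)
(r + ((11 + 13) + E(-5)))*(-7) = ((10 + 4*sqrt(5)) + ((11 + 13) + 1))*(-7) = ((10 + 4*sqrt(5)) + (24 + 1))*(-7) = ((10 + 4*sqrt(5)) + 25)*(-7) = (35 + 4*sqrt(5))*(-7) = -245 - 28*sqrt(5)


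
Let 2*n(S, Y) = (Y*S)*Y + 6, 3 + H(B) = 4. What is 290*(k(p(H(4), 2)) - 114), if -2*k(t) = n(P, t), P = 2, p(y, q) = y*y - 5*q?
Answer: -45240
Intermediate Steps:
H(B) = 1 (H(B) = -3 + 4 = 1)
p(y, q) = y² - 5*q
n(S, Y) = 3 + S*Y²/2 (n(S, Y) = ((Y*S)*Y + 6)/2 = ((S*Y)*Y + 6)/2 = (S*Y² + 6)/2 = (6 + S*Y²)/2 = 3 + S*Y²/2)
k(t) = -3/2 - t²/2 (k(t) = -(3 + (½)*2*t²)/2 = -(3 + t²)/2 = -3/2 - t²/2)
290*(k(p(H(4), 2)) - 114) = 290*((-3/2 - (1² - 5*2)²/2) - 114) = 290*((-3/2 - (1 - 10)²/2) - 114) = 290*((-3/2 - ½*(-9)²) - 114) = 290*((-3/2 - ½*81) - 114) = 290*((-3/2 - 81/2) - 114) = 290*(-42 - 114) = 290*(-156) = -45240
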